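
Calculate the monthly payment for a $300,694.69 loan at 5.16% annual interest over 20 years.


Loan payment formula: PMT = PV × r / (1 − (1 + r)^(−n))
Monthly rate r = 0.0516/12 = 0.0043, n = 240 months
Denominator: 1 − (1 + 0.0516/12)^(−240) = 0.642917
PMT = $300,694.69 × (0.0516/12) / 0.642917
PMT = $2,011.13 per month

PMT = PV × r / (1-(1+r)^(-n)) = $2,011.13/month


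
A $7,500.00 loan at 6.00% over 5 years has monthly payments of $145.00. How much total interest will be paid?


Total paid over the life of the loan = PMT × n.
Total paid = $145.00 × 60 = $8,700.00
Total interest = total paid − principal = $8,700.00 − $7,500.00 = $1,200.00

Total interest = (PMT × n) - PV = $1,200.00


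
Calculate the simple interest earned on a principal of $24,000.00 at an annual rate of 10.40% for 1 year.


Simple interest formula: I = P × r × t
I = $24,000.00 × 0.104 × 1
I = $2,496.00

I = P × r × t = $2,496.00


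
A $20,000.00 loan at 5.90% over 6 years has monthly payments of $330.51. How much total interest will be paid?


Total paid over the life of the loan = PMT × n.
Total paid = $330.51 × 72 = $23,796.72
Total interest = total paid − principal = $23,796.72 − $20,000.00 = $3,796.72

Total interest = (PMT × n) - PV = $3,796.72


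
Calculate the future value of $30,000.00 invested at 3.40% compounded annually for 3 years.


Compound interest formula: A = P(1 + r/n)^(nt)
A = $30,000.00 × (1 + 0.034/1)^(1 × 3)
Growth factor: (1 + 0.034/1)^3 = 1.1055073
A = $30,000.00 × 1.1055073
A = $33,165.22

A = P(1 + r/n)^(nt) = $33,165.22


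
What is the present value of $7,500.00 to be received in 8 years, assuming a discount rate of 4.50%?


Present value formula: PV = FV / (1 + r)^t
PV = $7,500.00 / (1 + 0.045)^8
PV = $7,500.00 / 1.422101
PV = $5,273.89

PV = FV / (1 + r)^t = $5,273.89


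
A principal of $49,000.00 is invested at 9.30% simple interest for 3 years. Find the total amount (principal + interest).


Total amount formula: A = P(1 + rt) = P + P·r·t
Interest: I = P × r × t = $49,000.00 × 0.093 × 3 = $13,671.00
A = P + I = $49,000.00 + $13,671.00 = $62,671.00

A = P + I = P(1 + rt) = $62,671.00


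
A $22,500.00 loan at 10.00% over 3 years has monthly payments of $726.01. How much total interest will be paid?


Total paid over the life of the loan = PMT × n.
Total paid = $726.01 × 36 = $26,136.36
Total interest = total paid − principal = $26,136.36 − $22,500.00 = $3,636.36

Total interest = (PMT × n) - PV = $3,636.36


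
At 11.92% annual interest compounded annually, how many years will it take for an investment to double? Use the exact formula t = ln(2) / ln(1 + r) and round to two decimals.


Doubling condition: (1 + r)^t = 2
Take ln of both sides: t × ln(1 + r) = ln(2)
t = ln(2) / ln(1 + r)
t = 0.693147 / 0.112614
t = 6.16

t = ln(2) / ln(1 + r) = 6.16 years


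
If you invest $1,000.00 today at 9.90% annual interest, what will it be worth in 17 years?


Future value formula: FV = PV × (1 + r)^t
FV = $1,000.00 × (1 + 0.099)^17
FV = $1,000.00 × 4.976921
FV = $4,976.92

FV = PV × (1 + r)^t = $4,976.92


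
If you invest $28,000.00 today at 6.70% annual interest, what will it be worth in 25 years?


Future value formula: FV = PV × (1 + r)^t
FV = $28,000.00 × (1 + 0.067)^25
FV = $28,000.00 × 5.0595336
FV = $141,666.94

FV = PV × (1 + r)^t = $141,666.94


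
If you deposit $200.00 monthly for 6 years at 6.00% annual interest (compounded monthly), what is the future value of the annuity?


Future value of an ordinary annuity: FV = PMT × ((1 + r)^n − 1) / r
Monthly rate r = 0.06/12 = 0.005, n = 72
FV = $200.00 × ((1 + 0.06/12)^72 − 1) / (0.06/12)
FV = $200.00 × 86.408856
FV = $17,281.77

FV = PMT × ((1+r)^n - 1)/r = $17,281.77


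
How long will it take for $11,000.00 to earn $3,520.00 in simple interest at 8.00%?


Rearrange the simple interest formula for t:
I = P × r × t  ⇒  t = I / (P × r)
t = $3,520.00 / ($11,000.00 × 0.08)
t = 4

t = I/(P×r) = 4 years


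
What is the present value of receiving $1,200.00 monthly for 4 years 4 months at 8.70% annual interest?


Present value of an ordinary annuity: PV = PMT × (1 − (1 + r)^(−n)) / r
Monthly rate r = 0.087/12 = 0.00725, n = 52
PV = $1,200.00 × (1 − (1 + 0.087/12)^(−52)) / (0.087/12)
PV = $1,200.00 × 43.193160
PV = $51,831.79

PV = PMT × (1-(1+r)^(-n))/r = $51,831.79


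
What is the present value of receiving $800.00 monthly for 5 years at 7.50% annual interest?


Present value of an ordinary annuity: PV = PMT × (1 − (1 + r)^(−n)) / r
Monthly rate r = 0.075/12 = 0.00625, n = 60
PV = $800.00 × (1 − (1 + 0.075/12)^(−60)) / (0.075/12)
PV = $800.00 × 49.905308
PV = $39,924.25

PV = PMT × (1-(1+r)^(-n))/r = $39,924.25


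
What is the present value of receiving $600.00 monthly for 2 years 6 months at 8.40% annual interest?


Present value of an ordinary annuity: PV = PMT × (1 − (1 + r)^(−n)) / r
Monthly rate r = 0.084/12 = 0.007, n = 30
PV = $600.00 × (1 − (1 + 0.084/12)^(−30)) / (0.084/12)
PV = $600.00 × 26.974646
PV = $16,184.79

PV = PMT × (1-(1+r)^(-n))/r = $16,184.79


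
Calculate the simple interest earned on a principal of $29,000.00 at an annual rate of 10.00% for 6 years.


Simple interest formula: I = P × r × t
I = $29,000.00 × 0.1 × 6
I = $17,400.00

I = P × r × t = $17,400.00


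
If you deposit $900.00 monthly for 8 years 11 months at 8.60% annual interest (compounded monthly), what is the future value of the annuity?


Future value of an ordinary annuity: FV = PMT × ((1 + r)^n − 1) / r
Monthly rate r = 0.086/12 ≈ 0.00716667, n = 107
FV = $900.00 × ((1 + 0.086/12)^107 − 1) / (0.086/12)
FV = $900.00 × 160.054616
FV = $144,049.15

FV = PMT × ((1+r)^n - 1)/r = $144,049.15


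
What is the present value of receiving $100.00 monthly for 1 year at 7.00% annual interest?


Present value of an ordinary annuity: PV = PMT × (1 − (1 + r)^(−n)) / r
Monthly rate r = 0.07/12 ≈ 0.00583333, n = 12
PV = $100.00 × (1 − (1 + 0.07/12)^(−12)) / (0.07/12)
PV = $100.00 × 11.557120
PV = $1,155.71

PV = PMT × (1-(1+r)^(-n))/r = $1,155.71


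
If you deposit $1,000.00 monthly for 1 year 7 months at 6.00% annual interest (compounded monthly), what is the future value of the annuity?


Future value of an ordinary annuity: FV = PMT × ((1 + r)^n − 1) / r
Monthly rate r = 0.06/12 = 0.005, n = 19
FV = $1,000.00 × ((1 + 0.06/12)^19 − 1) / (0.06/12)
FV = $1,000.00 × 19.879717
FV = $19,879.72

FV = PMT × ((1+r)^n - 1)/r = $19,879.72


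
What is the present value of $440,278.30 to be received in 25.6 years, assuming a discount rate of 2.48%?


Present value formula: PV = FV / (1 + r)^t
PV = $440,278.30 / (1 + 0.0248)^25.6
PV = $440,278.30 / 1.87223943
PV = $235,161.32

PV = FV / (1 + r)^t = $235,161.32


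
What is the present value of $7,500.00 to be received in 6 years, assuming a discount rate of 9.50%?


Present value formula: PV = FV / (1 + r)^t
PV = $7,500.00 / (1 + 0.095)^6
PV = $7,500.00 / 1.7237914
PV = $4,350.87

PV = FV / (1 + r)^t = $4,350.87


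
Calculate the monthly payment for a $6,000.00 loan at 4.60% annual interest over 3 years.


Loan payment formula: PMT = PV × r / (1 − (1 + r)^(−n))
Monthly rate r = 0.046/12 ≈ 0.00383333, n = 36 months
Denominator: 1 − (1 + 0.046/12)^(−36) = 0.128671
PMT = $6,000.00 × (0.046/12) / 0.128671
PMT = $178.75 per month

PMT = PV × r / (1-(1+r)^(-n)) = $178.75/month


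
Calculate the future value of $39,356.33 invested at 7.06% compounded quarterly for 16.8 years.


Compound interest formula: A = P(1 + r/n)^(nt)
A = $39,356.33 × (1 + 0.0706/4)^(4 × 16.8)
Growth factor: (1 + 0.0706/4)^67.2 = 3.240522
A = $39,356.33 × 3.240522
A = $127,535.05

A = P(1 + r/n)^(nt) = $127,535.05


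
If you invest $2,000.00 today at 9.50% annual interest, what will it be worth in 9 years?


Future value formula: FV = PV × (1 + r)^t
FV = $2,000.00 × (1 + 0.095)^9
FV = $2,000.00 × 2.263222
FV = $4,526.44

FV = PV × (1 + r)^t = $4,526.44


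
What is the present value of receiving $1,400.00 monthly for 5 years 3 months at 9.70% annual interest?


Present value of an ordinary annuity: PV = PMT × (1 − (1 + r)^(−n)) / r
Monthly rate r = 0.097/12 ≈ 0.00808333, n = 63
PV = $1,400.00 × (1 − (1 + 0.097/12)^(−63)) / (0.097/12)
PV = $1,400.00 × 49.215138
PV = $68,901.19

PV = PMT × (1-(1+r)^(-n))/r = $68,901.19


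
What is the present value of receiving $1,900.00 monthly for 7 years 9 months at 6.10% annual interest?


Present value of an ordinary annuity: PV = PMT × (1 − (1 + r)^(−n)) / r
Monthly rate r = 0.061/12 ≈ 0.00508333, n = 93
PV = $1,900.00 × (1 − (1 + 0.061/12)^(−93)) / (0.061/12)
PV = $1,900.00 × 73.960777
PV = $140,525.48

PV = PMT × (1-(1+r)^(-n))/r = $140,525.48


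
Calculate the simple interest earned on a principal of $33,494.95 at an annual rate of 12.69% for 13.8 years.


Simple interest formula: I = P × r × t
I = $33,494.95 × 0.1269 × 13.8
I = $58,657.03

I = P × r × t = $58,657.03


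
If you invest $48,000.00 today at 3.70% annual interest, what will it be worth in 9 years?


Future value formula: FV = PV × (1 + r)^t
FV = $48,000.00 × (1 + 0.037)^9
FV = $48,000.00 × 1.386784
FV = $66,565.63

FV = PV × (1 + r)^t = $66,565.63


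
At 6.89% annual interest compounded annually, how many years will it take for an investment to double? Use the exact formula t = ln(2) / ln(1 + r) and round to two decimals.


Doubling condition: (1 + r)^t = 2
Take ln of both sides: t × ln(1 + r) = ln(2)
t = ln(2) / ln(1 + r)
t = 0.693147 / 0.066630
t = 10.40

t = ln(2) / ln(1 + r) = 10.40 years


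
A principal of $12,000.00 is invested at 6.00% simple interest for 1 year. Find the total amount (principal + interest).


Total amount formula: A = P(1 + rt) = P + P·r·t
Interest: I = P × r × t = $12,000.00 × 0.06 × 1 = $720.00
A = P + I = $12,000.00 + $720.00 = $12,720.00

A = P + I = P(1 + rt) = $12,720.00


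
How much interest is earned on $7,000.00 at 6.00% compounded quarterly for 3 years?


Compound interest earned = final amount − principal.
A = P(1 + r/n)^(nt) = $7,000.00 × (1 + 0.06/4)^(4 × 3) = $8,369.33
Interest = A − P = $8,369.33 − $7,000.00 = $1,369.33

Interest = A - P = $1,369.33


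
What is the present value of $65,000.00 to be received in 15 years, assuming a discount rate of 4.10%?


Present value formula: PV = FV / (1 + r)^t
PV = $65,000.00 / (1 + 0.041)^15
PV = $65,000.00 / 1.82709422
PV = $35,575.61

PV = FV / (1 + r)^t = $35,575.61


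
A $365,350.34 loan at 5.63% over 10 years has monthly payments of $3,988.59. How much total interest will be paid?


Total paid over the life of the loan = PMT × n.
Total paid = $3,988.59 × 120 = $478,630.80
Total interest = total paid − principal = $478,630.80 − $365,350.34 = $113,280.46

Total interest = (PMT × n) - PV = $113,280.46


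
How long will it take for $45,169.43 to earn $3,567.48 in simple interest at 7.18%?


Rearrange the simple interest formula for t:
I = P × r × t  ⇒  t = I / (P × r)
t = $3,567.48 / ($45,169.43 × 0.0718)
t = 1.1

t = I/(P×r) = 1.1 years


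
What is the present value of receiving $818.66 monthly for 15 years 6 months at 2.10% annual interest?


Present value of an ordinary annuity: PV = PMT × (1 − (1 + r)^(−n)) / r
Monthly rate r = 0.021/12 = 0.00175, n = 186
PV = $818.66 × (1 − (1 + 0.021/12)^(−186)) / (0.021/12)
PV = $818.66 × 158.644770
PV = $129,876.13

PV = PMT × (1-(1+r)^(-n))/r = $129,876.13


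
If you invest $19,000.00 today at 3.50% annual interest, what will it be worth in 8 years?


Future value formula: FV = PV × (1 + r)^t
FV = $19,000.00 × (1 + 0.035)^8
FV = $19,000.00 × 1.316809
FV = $25,019.37

FV = PV × (1 + r)^t = $25,019.37


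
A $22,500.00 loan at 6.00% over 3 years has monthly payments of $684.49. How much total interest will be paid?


Total paid over the life of the loan = PMT × n.
Total paid = $684.49 × 36 = $24,641.64
Total interest = total paid − principal = $24,641.64 − $22,500.00 = $2,141.64

Total interest = (PMT × n) - PV = $2,141.64


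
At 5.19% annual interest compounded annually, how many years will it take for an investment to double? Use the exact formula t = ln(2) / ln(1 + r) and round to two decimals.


Doubling condition: (1 + r)^t = 2
Take ln of both sides: t × ln(1 + r) = ln(2)
t = ln(2) / ln(1 + r)
t = 0.693147 / 0.050598
t = 13.70

t = ln(2) / ln(1 + r) = 13.70 years


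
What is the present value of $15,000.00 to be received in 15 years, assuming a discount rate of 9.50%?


Present value formula: PV = FV / (1 + r)^t
PV = $15,000.00 / (1 + 0.095)^15
PV = $15,000.00 / 3.901322
PV = $3,844.85

PV = FV / (1 + r)^t = $3,844.85


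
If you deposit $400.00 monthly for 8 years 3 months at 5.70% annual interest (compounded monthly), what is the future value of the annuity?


Future value of an ordinary annuity: FV = PMT × ((1 + r)^n − 1) / r
Monthly rate r = 0.057/12 = 0.00475, n = 99
FV = $400.00 × ((1 + 0.057/12)^99 − 1) / (0.057/12)
FV = $400.00 × 126.023891
FV = $50,409.56

FV = PMT × ((1+r)^n - 1)/r = $50,409.56


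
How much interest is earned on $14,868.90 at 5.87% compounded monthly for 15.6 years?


Compound interest earned = final amount − principal.
A = P(1 + r/n)^(nt) = $14,868.90 × (1 + 0.0587/12)^(12 × 15.6) = $37,068.20
Interest = A − P = $37,068.20 − $14,868.90 = $22,199.30

Interest = A - P = $22,199.30


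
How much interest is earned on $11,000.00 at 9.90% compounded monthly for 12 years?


Compound interest earned = final amount − principal.
A = P(1 + r/n)^(nt) = $11,000.00 × (1 + 0.099/12)^(12 × 12) = $35,910.21
Interest = A − P = $35,910.21 − $11,000.00 = $24,910.21

Interest = A - P = $24,910.21


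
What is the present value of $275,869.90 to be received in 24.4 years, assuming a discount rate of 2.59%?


Present value formula: PV = FV / (1 + r)^t
PV = $275,869.90 / (1 + 0.0259)^24.4
PV = $275,869.90 / 1.8662195
PV = $147,822.86

PV = FV / (1 + r)^t = $147,822.86


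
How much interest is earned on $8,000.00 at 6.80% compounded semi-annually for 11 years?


Compound interest earned = final amount − principal.
A = P(1 + r/n)^(nt) = $8,000.00 × (1 + 0.068/2)^(2 × 11) = $16,693.29
Interest = A − P = $16,693.29 − $8,000.00 = $8,693.29

Interest = A - P = $8,693.29


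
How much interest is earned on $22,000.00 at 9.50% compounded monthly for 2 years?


Compound interest earned = final amount − principal.
A = P(1 + r/n)^(nt) = $22,000.00 × (1 + 0.095/12)^(12 × 2) = $26,583.60
Interest = A − P = $26,583.60 − $22,000.00 = $4,583.60

Interest = A - P = $4,583.60


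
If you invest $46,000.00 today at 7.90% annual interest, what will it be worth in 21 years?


Future value formula: FV = PV × (1 + r)^t
FV = $46,000.00 × (1 + 0.079)^21
FV = $46,000.00 × 4.9368546
FV = $227,095.31

FV = PV × (1 + r)^t = $227,095.31


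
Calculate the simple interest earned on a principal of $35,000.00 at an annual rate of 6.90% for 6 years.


Simple interest formula: I = P × r × t
I = $35,000.00 × 0.069 × 6
I = $14,490.00

I = P × r × t = $14,490.00


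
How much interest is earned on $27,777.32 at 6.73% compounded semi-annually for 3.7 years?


Compound interest earned = final amount − principal.
A = P(1 + r/n)^(nt) = $27,777.32 × (1 + 0.0673/2)^(2 × 3.7) = $35,485.78
Interest = A − P = $35,485.78 − $27,777.32 = $7,708.46

Interest = A - P = $7,708.46


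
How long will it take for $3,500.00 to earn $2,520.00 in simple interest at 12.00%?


Rearrange the simple interest formula for t:
I = P × r × t  ⇒  t = I / (P × r)
t = $2,520.00 / ($3,500.00 × 0.12)
t = 6

t = I/(P×r) = 6 years


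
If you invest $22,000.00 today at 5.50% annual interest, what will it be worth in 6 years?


Future value formula: FV = PV × (1 + r)^t
FV = $22,000.00 × (1 + 0.055)^6
FV = $22,000.00 × 1.3788428
FV = $30,334.54

FV = PV × (1 + r)^t = $30,334.54


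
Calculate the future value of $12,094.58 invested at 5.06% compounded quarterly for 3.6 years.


Compound interest formula: A = P(1 + r/n)^(nt)
A = $12,094.58 × (1 + 0.0506/4)^(4 × 3.6)
Growth factor: (1 + 0.0506/4)^14.4 = 1.198436
A = $12,094.58 × 1.198436
A = $14,494.58

A = P(1 + r/n)^(nt) = $14,494.58


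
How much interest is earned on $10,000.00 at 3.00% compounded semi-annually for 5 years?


Compound interest earned = final amount − principal.
A = P(1 + r/n)^(nt) = $10,000.00 × (1 + 0.03/2)^(2 × 5) = $11,605.41
Interest = A − P = $11,605.41 − $10,000.00 = $1,605.41

Interest = A - P = $1,605.41


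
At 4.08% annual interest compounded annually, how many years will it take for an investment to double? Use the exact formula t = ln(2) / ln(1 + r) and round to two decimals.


Doubling condition: (1 + r)^t = 2
Take ln of both sides: t × ln(1 + r) = ln(2)
t = ln(2) / ln(1 + r)
t = 0.693147 / 0.039990
t = 17.33

t = ln(2) / ln(1 + r) = 17.33 years


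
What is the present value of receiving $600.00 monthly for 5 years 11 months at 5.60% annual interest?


Present value of an ordinary annuity: PV = PMT × (1 − (1 + r)^(−n)) / r
Monthly rate r = 0.056/12 ≈ 0.00466667, n = 71
PV = $600.00 × (1 − (1 + 0.056/12)^(−71)) / (0.056/12)
PV = $600.00 × 60.317279
PV = $36,190.37

PV = PMT × (1-(1+r)^(-n))/r = $36,190.37


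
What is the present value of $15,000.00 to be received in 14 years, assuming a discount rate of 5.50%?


Present value formula: PV = FV / (1 + r)^t
PV = $15,000.00 / (1 + 0.055)^14
PV = $15,000.00 / 2.116091
PV = $7,088.54

PV = FV / (1 + r)^t = $7,088.54


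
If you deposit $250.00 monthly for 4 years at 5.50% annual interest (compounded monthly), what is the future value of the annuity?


Future value of an ordinary annuity: FV = PMT × ((1 + r)^n − 1) / r
Monthly rate r = 0.055/12 ≈ 0.00458333, n = 48
FV = $250.00 × ((1 + 0.055/12)^48 − 1) / (0.055/12)
FV = $250.00 × 53.552852
FV = $13,388.21

FV = PMT × ((1+r)^n - 1)/r = $13,388.21


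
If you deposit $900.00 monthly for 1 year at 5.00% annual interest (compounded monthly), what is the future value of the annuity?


Future value of an ordinary annuity: FV = PMT × ((1 + r)^n − 1) / r
Monthly rate r = 0.05/12 ≈ 0.00416667, n = 12
FV = $900.00 × ((1 + 0.05/12)^12 − 1) / (0.05/12)
FV = $900.00 × 12.278855
FV = $11,050.97

FV = PMT × ((1+r)^n - 1)/r = $11,050.97


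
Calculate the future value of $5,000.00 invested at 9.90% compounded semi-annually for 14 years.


Compound interest formula: A = P(1 + r/n)^(nt)
A = $5,000.00 × (1 + 0.099/2)^(2 × 14)
Growth factor: (1 + 0.099/2)^28 = 3.8681954
A = $5,000.00 × 3.8681954
A = $19,340.98

A = P(1 + r/n)^(nt) = $19,340.98


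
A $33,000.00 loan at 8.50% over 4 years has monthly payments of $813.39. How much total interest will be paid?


Total paid over the life of the loan = PMT × n.
Total paid = $813.39 × 48 = $39,042.72
Total interest = total paid − principal = $39,042.72 − $33,000.00 = $6,042.72

Total interest = (PMT × n) - PV = $6,042.72


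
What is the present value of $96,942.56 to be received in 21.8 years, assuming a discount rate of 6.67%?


Present value formula: PV = FV / (1 + r)^t
PV = $96,942.56 / (1 + 0.0667)^21.8
PV = $96,942.56 / 4.086223
PV = $23,724.25

PV = FV / (1 + r)^t = $23,724.25


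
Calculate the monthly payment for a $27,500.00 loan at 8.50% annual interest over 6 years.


Loan payment formula: PMT = PV × r / (1 − (1 + r)^(−n))
Monthly rate r = 0.085/12 ≈ 0.00708333, n = 72 months
Denominator: 1 − (1 + 0.085/12)^(−72) = 0.398424
PMT = $27,500.00 × (0.085/12) / 0.398424
PMT = $488.91 per month

PMT = PV × r / (1-(1+r)^(-n)) = $488.91/month


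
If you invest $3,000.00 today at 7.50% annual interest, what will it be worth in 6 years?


Future value formula: FV = PV × (1 + r)^t
FV = $3,000.00 × (1 + 0.075)^6
FV = $3,000.00 × 1.5433015
FV = $4,629.90

FV = PV × (1 + r)^t = $4,629.90


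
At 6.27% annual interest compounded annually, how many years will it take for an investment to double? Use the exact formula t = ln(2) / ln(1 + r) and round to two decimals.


Doubling condition: (1 + r)^t = 2
Take ln of both sides: t × ln(1 + r) = ln(2)
t = ln(2) / ln(1 + r)
t = 0.693147 / 0.060813
t = 11.40

t = ln(2) / ln(1 + r) = 11.40 years


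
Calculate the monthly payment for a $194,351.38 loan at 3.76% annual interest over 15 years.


Loan payment formula: PMT = PV × r / (1 − (1 + r)^(−n))
Monthly rate r = 0.0376/12 ≈ 0.00313333, n = 180 months
Denominator: 1 − (1 + 0.0376/12)^(−180) = 0.430569
PMT = $194,351.38 × (0.0376/12) / 0.430569
PMT = $1,414.33 per month

PMT = PV × r / (1-(1+r)^(-n)) = $1,414.33/month


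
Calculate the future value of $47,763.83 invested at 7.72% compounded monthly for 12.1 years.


Compound interest formula: A = P(1 + r/n)^(nt)
A = $47,763.83 × (1 + 0.0772/12)^(12 × 12.1)
Growth factor: (1 + 0.0772/12)^145.2 = 2.5373699
A = $47,763.83 × 2.5373699
A = $121,194.50

A = P(1 + r/n)^(nt) = $121,194.50


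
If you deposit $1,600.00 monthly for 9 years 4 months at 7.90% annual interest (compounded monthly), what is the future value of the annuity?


Future value of an ordinary annuity: FV = PMT × ((1 + r)^n − 1) / r
Monthly rate r = 0.079/12 ≈ 0.00658333, n = 112
FV = $1,600.00 × ((1 + 0.079/12)^112 − 1) / (0.079/12)
FV = $1,600.00 × 164.857010
FV = $263,771.22

FV = PMT × ((1+r)^n - 1)/r = $263,771.22


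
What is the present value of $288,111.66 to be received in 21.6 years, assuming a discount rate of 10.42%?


Present value formula: PV = FV / (1 + r)^t
PV = $288,111.66 / (1 + 0.1042)^21.6
PV = $288,111.66 / 8.508074
PV = $33,863.32

PV = FV / (1 + r)^t = $33,863.32


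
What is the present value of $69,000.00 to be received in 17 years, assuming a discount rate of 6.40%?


Present value formula: PV = FV / (1 + r)^t
PV = $69,000.00 / (1 + 0.064)^17
PV = $69,000.00 / 2.870831
PV = $24,034.85

PV = FV / (1 + r)^t = $24,034.85


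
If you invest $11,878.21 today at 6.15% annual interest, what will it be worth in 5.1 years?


Future value formula: FV = PV × (1 + r)^t
FV = $11,878.21 × (1 + 0.0615)^5.1
FV = $11,878.21 × 1.3557886
FV = $16,104.34

FV = PV × (1 + r)^t = $16,104.34


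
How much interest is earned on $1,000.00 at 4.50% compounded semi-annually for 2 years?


Compound interest earned = final amount − principal.
A = P(1 + r/n)^(nt) = $1,000.00 × (1 + 0.045/2)^(2 × 2) = $1,093.08
Interest = A − P = $1,093.08 − $1,000.00 = $93.08

Interest = A - P = $93.08


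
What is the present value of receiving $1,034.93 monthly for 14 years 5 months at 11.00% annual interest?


Present value of an ordinary annuity: PV = PMT × (1 − (1 + r)^(−n)) / r
Monthly rate r = 0.11/12 ≈ 0.00916667, n = 173
PV = $1,034.93 × (1 − (1 + 0.11/12)^(−173)) / (0.11/12)
PV = $1,034.93 × 86.589622
PV = $89,614.20

PV = PMT × (1-(1+r)^(-n))/r = $89,614.20


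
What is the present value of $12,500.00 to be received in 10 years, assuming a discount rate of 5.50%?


Present value formula: PV = FV / (1 + r)^t
PV = $12,500.00 / (1 + 0.055)^10
PV = $12,500.00 / 1.708144
PV = $7,317.88

PV = FV / (1 + r)^t = $7,317.88


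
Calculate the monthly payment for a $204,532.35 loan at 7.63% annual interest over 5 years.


Loan payment formula: PMT = PV × r / (1 − (1 + r)^(−n))
Monthly rate r = 0.0763/12 ≈ 0.00635833, n = 60 months
Denominator: 1 − (1 + 0.0763/12)^(−60) = 0.316338
PMT = $204,532.35 × (0.0763/12) / 0.316338
PMT = $4,111.06 per month

PMT = PV × r / (1-(1+r)^(-n)) = $4,111.06/month


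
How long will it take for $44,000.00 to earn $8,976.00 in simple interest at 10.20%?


Rearrange the simple interest formula for t:
I = P × r × t  ⇒  t = I / (P × r)
t = $8,976.00 / ($44,000.00 × 0.102)
t = 2

t = I/(P×r) = 2 years


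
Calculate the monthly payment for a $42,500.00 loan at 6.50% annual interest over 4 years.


Loan payment formula: PMT = PV × r / (1 − (1 + r)^(−n))
Monthly rate r = 0.065/12 ≈ 0.00541667, n = 48 months
Denominator: 1 − (1 + 0.065/12)^(−48) = 0.228407
PMT = $42,500.00 × (0.065/12) / 0.228407
PMT = $1,007.89 per month

PMT = PV × r / (1-(1+r)^(-n)) = $1,007.89/month


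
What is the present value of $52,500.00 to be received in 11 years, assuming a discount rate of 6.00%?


Present value formula: PV = FV / (1 + r)^t
PV = $52,500.00 / (1 + 0.06)^11
PV = $52,500.00 / 1.89829856
PV = $27,656.35

PV = FV / (1 + r)^t = $27,656.35


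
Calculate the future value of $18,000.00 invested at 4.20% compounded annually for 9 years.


Compound interest formula: A = P(1 + r/n)^(nt)
A = $18,000.00 × (1 + 0.042/1)^(1 × 9)
Growth factor: (1 + 0.042/1)^9 = 1.4481364
A = $18,000.00 × 1.4481364
A = $26,066.46

A = P(1 + r/n)^(nt) = $26,066.46


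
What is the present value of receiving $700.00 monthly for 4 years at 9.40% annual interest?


Present value of an ordinary annuity: PV = PMT × (1 − (1 + r)^(−n)) / r
Monthly rate r = 0.094/12 ≈ 0.00783333, n = 48
PV = $700.00 × (1 − (1 + 0.094/12)^(−48)) / (0.094/12)
PV = $700.00 × 39.879708
PV = $27,915.80

PV = PMT × (1-(1+r)^(-n))/r = $27,915.80


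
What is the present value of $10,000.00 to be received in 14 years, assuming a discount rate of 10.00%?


Present value formula: PV = FV / (1 + r)^t
PV = $10,000.00 / (1 + 0.1)^14
PV = $10,000.00 / 3.797498
PV = $2,633.31

PV = FV / (1 + r)^t = $2,633.31


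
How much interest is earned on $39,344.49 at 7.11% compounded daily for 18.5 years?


Compound interest earned = final amount − principal.
A = P(1 + r/n)^(nt) = $39,344.49 × (1 + 0.0711/365)^(365 × 18.5) = $146,580.95
Interest = A − P = $146,580.95 − $39,344.49 = $107,236.46

Interest = A - P = $107,236.46


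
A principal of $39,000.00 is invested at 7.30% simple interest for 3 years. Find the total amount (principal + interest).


Total amount formula: A = P(1 + rt) = P + P·r·t
Interest: I = P × r × t = $39,000.00 × 0.073 × 3 = $8,541.00
A = P + I = $39,000.00 + $8,541.00 = $47,541.00

A = P + I = P(1 + rt) = $47,541.00


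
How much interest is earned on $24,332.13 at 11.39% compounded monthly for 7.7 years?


Compound interest earned = final amount − principal.
A = P(1 + r/n)^(nt) = $24,332.13 × (1 + 0.1139/12)^(12 × 7.7) = $58,246.94
Interest = A − P = $58,246.94 − $24,332.13 = $33,914.81

Interest = A - P = $33,914.81


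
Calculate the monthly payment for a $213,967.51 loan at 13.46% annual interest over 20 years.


Loan payment formula: PMT = PV × r / (1 − (1 + r)^(−n))
Monthly rate r = 0.1346/12 ≈ 0.01121667, n = 240 months
Denominator: 1 − (1 + 0.1346/12)^(−240) = 0.931232
PMT = $213,967.51 × (0.1346/12) / 0.931232
PMT = $2,577.23 per month

PMT = PV × r / (1-(1+r)^(-n)) = $2,577.23/month


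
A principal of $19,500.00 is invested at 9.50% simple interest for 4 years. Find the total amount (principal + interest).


Total amount formula: A = P(1 + rt) = P + P·r·t
Interest: I = P × r × t = $19,500.00 × 0.095 × 4 = $7,410.00
A = P + I = $19,500.00 + $7,410.00 = $26,910.00

A = P + I = P(1 + rt) = $26,910.00


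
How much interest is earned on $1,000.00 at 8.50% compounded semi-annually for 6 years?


Compound interest earned = final amount − principal.
A = P(1 + r/n)^(nt) = $1,000.00 × (1 + 0.085/2)^(2 × 6) = $1,647.83
Interest = A − P = $1,647.83 − $1,000.00 = $647.83

Interest = A - P = $647.83


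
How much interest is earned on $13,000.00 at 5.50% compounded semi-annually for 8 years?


Compound interest earned = final amount − principal.
A = P(1 + r/n)^(nt) = $13,000.00 × (1 + 0.055/2)^(2 × 8) = $20,065.62
Interest = A − P = $20,065.62 − $13,000.00 = $7,065.62

Interest = A - P = $7,065.62


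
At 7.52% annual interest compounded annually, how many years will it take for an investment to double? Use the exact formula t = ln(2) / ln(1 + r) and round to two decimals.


Doubling condition: (1 + r)^t = 2
Take ln of both sides: t × ln(1 + r) = ln(2)
t = ln(2) / ln(1 + r)
t = 0.693147 / 0.072507
t = 9.56

t = ln(2) / ln(1 + r) = 9.56 years


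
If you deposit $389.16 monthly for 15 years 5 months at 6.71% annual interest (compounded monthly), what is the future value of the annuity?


Future value of an ordinary annuity: FV = PMT × ((1 + r)^n − 1) / r
Monthly rate r = 0.0671/12 ≈ 0.00559167, n = 185
FV = $389.16 × ((1 + 0.0671/12)^185 − 1) / (0.0671/12)
FV = $389.16 × 322.888759
FV = $125,655.39

FV = PMT × ((1+r)^n - 1)/r = $125,655.39


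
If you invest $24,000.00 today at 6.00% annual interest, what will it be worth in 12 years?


Future value formula: FV = PV × (1 + r)^t
FV = $24,000.00 × (1 + 0.06)^12
FV = $24,000.00 × 2.0121965
FV = $48,292.72

FV = PV × (1 + r)^t = $48,292.72


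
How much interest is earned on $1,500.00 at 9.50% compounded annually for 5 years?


Compound interest earned = final amount − principal.
A = P(1 + r/n)^(nt) = $1,500.00 × (1 + 0.095/1)^(1 × 5) = $2,361.36
Interest = A − P = $2,361.36 − $1,500.00 = $861.36

Interest = A - P = $861.36


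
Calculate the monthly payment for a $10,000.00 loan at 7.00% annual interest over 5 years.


Loan payment formula: PMT = PV × r / (1 − (1 + r)^(−n))
Monthly rate r = 0.07/12 ≈ 0.00583333, n = 60 months
Denominator: 1 − (1 + 0.07/12)^(−60) = 0.294595
PMT = $10,000.00 × (0.07/12) / 0.294595
PMT = $198.01 per month

PMT = PV × r / (1-(1+r)^(-n)) = $198.01/month


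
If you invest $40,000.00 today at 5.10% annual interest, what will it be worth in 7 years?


Future value formula: FV = PV × (1 + r)^t
FV = $40,000.00 × (1 + 0.051)^7
FV = $40,000.00 × 1.416508
FV = $56,660.32

FV = PV × (1 + r)^t = $56,660.32


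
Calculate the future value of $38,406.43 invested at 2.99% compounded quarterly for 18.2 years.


Compound interest formula: A = P(1 + r/n)^(nt)
A = $38,406.43 × (1 + 0.0299/4)^(4 × 18.2)
Growth factor: (1 + 0.0299/4)^72.8 = 1.719711
A = $38,406.43 × 1.719711
A = $66,047.96

A = P(1 + r/n)^(nt) = $66,047.96


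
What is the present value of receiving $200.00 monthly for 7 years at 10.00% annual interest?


Present value of an ordinary annuity: PV = PMT × (1 − (1 + r)^(−n)) / r
Monthly rate r = 0.1/12 ≈ 0.00833333, n = 84
PV = $200.00 × (1 − (1 + 0.1/12)^(−84)) / (0.1/12)
PV = $200.00 × 60.236667
PV = $12,047.33

PV = PMT × (1-(1+r)^(-n))/r = $12,047.33


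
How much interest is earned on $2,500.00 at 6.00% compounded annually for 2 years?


Compound interest earned = final amount − principal.
A = P(1 + r/n)^(nt) = $2,500.00 × (1 + 0.06/1)^(1 × 2) = $2,809.00
Interest = A − P = $2,809.00 − $2,500.00 = $309.00

Interest = A - P = $309.00


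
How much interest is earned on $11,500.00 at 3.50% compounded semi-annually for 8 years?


Compound interest earned = final amount − principal.
A = P(1 + r/n)^(nt) = $11,500.00 × (1 + 0.035/2)^(2 × 8) = $15,179.19
Interest = A − P = $15,179.19 − $11,500.00 = $3,679.19

Interest = A - P = $3,679.19


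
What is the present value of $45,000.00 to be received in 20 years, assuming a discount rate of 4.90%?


Present value formula: PV = FV / (1 + r)^t
PV = $45,000.00 / (1 + 0.049)^20
PV = $45,000.00 / 2.603213
PV = $17,286.33

PV = FV / (1 + r)^t = $17,286.33


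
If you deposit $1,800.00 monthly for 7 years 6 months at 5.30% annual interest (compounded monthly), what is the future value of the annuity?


Future value of an ordinary annuity: FV = PMT × ((1 + r)^n − 1) / r
Monthly rate r = 0.053/12 ≈ 0.00441667, n = 90
FV = $1,800.00 × ((1 + 0.053/12)^90 − 1) / (0.053/12)
FV = $1,800.00 × 110.218398
FV = $198,393.12

FV = PMT × ((1+r)^n - 1)/r = $198,393.12


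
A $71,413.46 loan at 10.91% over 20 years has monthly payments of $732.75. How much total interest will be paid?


Total paid over the life of the loan = PMT × n.
Total paid = $732.75 × 240 = $175,860.00
Total interest = total paid − principal = $175,860.00 − $71,413.46 = $104,446.54

Total interest = (PMT × n) - PV = $104,446.54


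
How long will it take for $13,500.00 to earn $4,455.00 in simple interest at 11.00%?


Rearrange the simple interest formula for t:
I = P × r × t  ⇒  t = I / (P × r)
t = $4,455.00 / ($13,500.00 × 0.11)
t = 3

t = I/(P×r) = 3 years


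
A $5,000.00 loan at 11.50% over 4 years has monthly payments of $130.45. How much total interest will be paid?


Total paid over the life of the loan = PMT × n.
Total paid = $130.45 × 48 = $6,261.60
Total interest = total paid − principal = $6,261.60 − $5,000.00 = $1,261.60

Total interest = (PMT × n) - PV = $1,261.60


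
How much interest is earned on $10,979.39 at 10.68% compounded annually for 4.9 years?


Compound interest earned = final amount − principal.
A = P(1 + r/n)^(nt) = $10,979.39 × (1 + 0.1068/1)^(1 × 4.9) = $18,051.66
Interest = A − P = $18,051.66 − $10,979.39 = $7,072.27

Interest = A - P = $7,072.27


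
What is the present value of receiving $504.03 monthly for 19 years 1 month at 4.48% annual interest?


Present value of an ordinary annuity: PV = PMT × (1 − (1 + r)^(−n)) / r
Monthly rate r = 0.0448/12 ≈ 0.00373333, n = 229
PV = $504.03 × (1 − (1 + 0.0448/12)^(−229)) / (0.0448/12)
PV = $504.03 × 153.752908
PV = $77,496.08

PV = PMT × (1-(1+r)^(-n))/r = $77,496.08


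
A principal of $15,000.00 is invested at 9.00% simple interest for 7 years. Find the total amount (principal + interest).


Total amount formula: A = P(1 + rt) = P + P·r·t
Interest: I = P × r × t = $15,000.00 × 0.09 × 7 = $9,450.00
A = P + I = $15,000.00 + $9,450.00 = $24,450.00

A = P + I = P(1 + rt) = $24,450.00


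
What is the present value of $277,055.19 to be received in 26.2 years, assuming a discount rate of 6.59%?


Present value formula: PV = FV / (1 + r)^t
PV = $277,055.19 / (1 + 0.0659)^26.2
PV = $277,055.19 / 5.323182
PV = $52,046.91

PV = FV / (1 + r)^t = $52,046.91


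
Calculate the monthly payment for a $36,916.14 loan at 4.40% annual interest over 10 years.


Loan payment formula: PMT = PV × r / (1 − (1 + r)^(−n))
Monthly rate r = 0.044/12 ≈ 0.00366667, n = 120 months
Denominator: 1 − (1 + 0.044/12)^(−120) = 0.355445
PMT = $36,916.14 × (0.044/12) / 0.355445
PMT = $380.82 per month

PMT = PV × r / (1-(1+r)^(-n)) = $380.82/month


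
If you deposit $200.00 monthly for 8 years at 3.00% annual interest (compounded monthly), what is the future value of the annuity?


Future value of an ordinary annuity: FV = PMT × ((1 + r)^n − 1) / r
Monthly rate r = 0.03/12 = 0.0025, n = 96
FV = $200.00 × ((1 + 0.03/12)^96 − 1) / (0.03/12)
FV = $200.00 × 108.347387
FV = $21,669.48

FV = PMT × ((1+r)^n - 1)/r = $21,669.48


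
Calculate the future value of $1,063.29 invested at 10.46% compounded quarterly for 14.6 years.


Compound interest formula: A = P(1 + r/n)^(nt)
A = $1,063.29 × (1 + 0.1046/4)^(4 × 14.6)
Growth factor: (1 + 0.1046/4)^58.4 = 4.515581
A = $1,063.29 × 4.515581
A = $4,801.37

A = P(1 + r/n)^(nt) = $4,801.37


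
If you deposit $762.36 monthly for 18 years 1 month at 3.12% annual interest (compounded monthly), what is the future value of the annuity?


Future value of an ordinary annuity: FV = PMT × ((1 + r)^n − 1) / r
Monthly rate r = 0.0312/12 = 0.0026, n = 217
FV = $762.36 × ((1 + 0.0312/12)^217 − 1) / (0.0312/12)
FV = $762.36 × 291.059245
FV = $221,891.93

FV = PMT × ((1+r)^n - 1)/r = $221,891.93


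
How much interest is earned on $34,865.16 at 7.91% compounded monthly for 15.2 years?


Compound interest earned = final amount − principal.
A = P(1 + r/n)^(nt) = $34,865.16 × (1 + 0.0791/12)^(12 × 15.2) = $115,568.42
Interest = A − P = $115,568.42 − $34,865.16 = $80,703.26

Interest = A - P = $80,703.26


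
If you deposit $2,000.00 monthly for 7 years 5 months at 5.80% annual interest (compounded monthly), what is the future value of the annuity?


Future value of an ordinary annuity: FV = PMT × ((1 + r)^n − 1) / r
Monthly rate r = 0.058/12 ≈ 0.00483333, n = 89
FV = $2,000.00 × ((1 + 0.058/12)^89 − 1) / (0.058/12)
FV = $2,000.00 × 110.880281
FV = $221,760.56

FV = PMT × ((1+r)^n - 1)/r = $221,760.56


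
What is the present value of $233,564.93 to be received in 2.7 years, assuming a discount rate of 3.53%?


Present value formula: PV = FV / (1 + r)^t
PV = $233,564.93 / (1 + 0.0353)^2.7
PV = $233,564.93 / 1.09819327
PV = $212,681.08

PV = FV / (1 + r)^t = $212,681.08


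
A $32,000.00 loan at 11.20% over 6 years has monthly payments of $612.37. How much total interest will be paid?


Total paid over the life of the loan = PMT × n.
Total paid = $612.37 × 72 = $44,090.64
Total interest = total paid − principal = $44,090.64 − $32,000.00 = $12,090.64

Total interest = (PMT × n) - PV = $12,090.64


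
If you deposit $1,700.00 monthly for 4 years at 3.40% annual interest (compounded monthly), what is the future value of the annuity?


Future value of an ordinary annuity: FV = PMT × ((1 + r)^n − 1) / r
Monthly rate r = 0.034/12 ≈ 0.00283333, n = 48
FV = $1,700.00 × ((1 + 0.034/12)^48 − 1) / (0.034/12)
FV = $1,700.00 × 51.339387
FV = $87,276.96

FV = PMT × ((1+r)^n - 1)/r = $87,276.96


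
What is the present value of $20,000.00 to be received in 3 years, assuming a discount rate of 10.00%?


Present value formula: PV = FV / (1 + r)^t
PV = $20,000.00 / (1 + 0.1)^3
PV = $20,000.00 / 1.331000
PV = $15,026.30

PV = FV / (1 + r)^t = $15,026.30


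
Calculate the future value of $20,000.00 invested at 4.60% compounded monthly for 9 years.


Compound interest formula: A = P(1 + r/n)^(nt)
A = $20,000.00 × (1 + 0.046/12)^(12 × 9)
Growth factor: (1 + 0.046/12)^108 = 1.511660
A = $20,000.00 × 1.511660
A = $30,233.20

A = P(1 + r/n)^(nt) = $30,233.20


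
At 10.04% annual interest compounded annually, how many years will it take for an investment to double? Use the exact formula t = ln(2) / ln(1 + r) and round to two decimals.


Doubling condition: (1 + r)^t = 2
Take ln of both sides: t × ln(1 + r) = ln(2)
t = ln(2) / ln(1 + r)
t = 0.693147 / 0.095674
t = 7.24

t = ln(2) / ln(1 + r) = 7.24 years


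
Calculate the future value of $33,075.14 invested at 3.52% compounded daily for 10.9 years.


Compound interest formula: A = P(1 + r/n)^(nt)
A = $33,075.14 × (1 + 0.0352/365)^(365 × 10.9)
Growth factor: (1 + 0.0352/365)^3978.5 = 1.4676486
A = $33,075.14 × 1.4676486
A = $48,542.68

A = P(1 + r/n)^(nt) = $48,542.68


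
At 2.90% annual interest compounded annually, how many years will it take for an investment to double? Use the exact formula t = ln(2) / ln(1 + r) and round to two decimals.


Doubling condition: (1 + r)^t = 2
Take ln of both sides: t × ln(1 + r) = ln(2)
t = ln(2) / ln(1 + r)
t = 0.693147 / 0.028587
t = 24.25

t = ln(2) / ln(1 + r) = 24.25 years


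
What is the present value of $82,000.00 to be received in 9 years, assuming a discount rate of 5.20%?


Present value formula: PV = FV / (1 + r)^t
PV = $82,000.00 / (1 + 0.052)^9
PV = $82,000.00 / 1.5781259
PV = $51,960.37

PV = FV / (1 + r)^t = $51,960.37


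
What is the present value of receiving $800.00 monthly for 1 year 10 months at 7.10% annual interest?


Present value of an ordinary annuity: PV = PMT × (1 − (1 + r)^(−n)) / r
Monthly rate r = 0.071/12 ≈ 0.00591667, n = 22
PV = $800.00 × (1 − (1 + 0.071/12)^(−22)) / (0.071/12)
PV = $800.00 × 20.571396
PV = $16,457.12

PV = PMT × (1-(1+r)^(-n))/r = $16,457.12


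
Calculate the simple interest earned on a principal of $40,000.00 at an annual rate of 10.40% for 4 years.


Simple interest formula: I = P × r × t
I = $40,000.00 × 0.104 × 4
I = $16,640.00

I = P × r × t = $16,640.00
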